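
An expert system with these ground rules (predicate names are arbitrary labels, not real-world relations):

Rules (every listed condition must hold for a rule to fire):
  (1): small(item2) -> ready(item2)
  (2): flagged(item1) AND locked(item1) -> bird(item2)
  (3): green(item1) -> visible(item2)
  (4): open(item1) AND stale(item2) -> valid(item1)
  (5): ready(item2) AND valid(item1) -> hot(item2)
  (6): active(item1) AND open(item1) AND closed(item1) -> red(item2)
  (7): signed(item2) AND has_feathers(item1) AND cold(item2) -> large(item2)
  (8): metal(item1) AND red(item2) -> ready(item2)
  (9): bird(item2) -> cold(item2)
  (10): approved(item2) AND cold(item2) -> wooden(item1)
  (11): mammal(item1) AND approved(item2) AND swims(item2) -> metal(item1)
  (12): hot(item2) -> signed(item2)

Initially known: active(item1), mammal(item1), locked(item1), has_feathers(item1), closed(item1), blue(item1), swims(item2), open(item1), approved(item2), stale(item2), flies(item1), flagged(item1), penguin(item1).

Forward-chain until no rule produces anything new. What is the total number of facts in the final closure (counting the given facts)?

Round 1: (2) [flagged(item1) AND locked(item1) -> bird(item2)]; (4) [open(item1) AND stale(item2) -> valid(item1)]; (6) [active(item1) AND open(item1) AND closed(item1) -> red(item2)]; (11) [mammal(item1) AND approved(item2) AND swims(item2) -> metal(item1)]. New: bird(item2), valid(item1), red(item2), metal(item1).
Round 2: (8) [metal(item1) AND red(item2) -> ready(item2)]; (9) [bird(item2) -> cold(item2)]. New: ready(item2), cold(item2).
Round 3: (5) [ready(item2) AND valid(item1) -> hot(item2)]; (10) [approved(item2) AND cold(item2) -> wooden(item1)]. New: hot(item2), wooden(item1).
Round 4: (12) [hot(item2) -> signed(item2)]. New: signed(item2).
Round 5: (7) [signed(item2) AND has_feathers(item1) AND cold(item2) -> large(item2)]. New: large(item2).
Closure: {active(item1), approved(item2), bird(item2), blue(item1), closed(item1), cold(item2), flagged(item1), flies(item1), has_feathers(item1), hot(item2), large(item2), locked(item1), mammal(item1), metal(item1), open(item1), penguin(item1), ready(item2), red(item2), signed(item2), stale(item2), swims(item2), valid(item1), wooden(item1)} — 23 facts.

23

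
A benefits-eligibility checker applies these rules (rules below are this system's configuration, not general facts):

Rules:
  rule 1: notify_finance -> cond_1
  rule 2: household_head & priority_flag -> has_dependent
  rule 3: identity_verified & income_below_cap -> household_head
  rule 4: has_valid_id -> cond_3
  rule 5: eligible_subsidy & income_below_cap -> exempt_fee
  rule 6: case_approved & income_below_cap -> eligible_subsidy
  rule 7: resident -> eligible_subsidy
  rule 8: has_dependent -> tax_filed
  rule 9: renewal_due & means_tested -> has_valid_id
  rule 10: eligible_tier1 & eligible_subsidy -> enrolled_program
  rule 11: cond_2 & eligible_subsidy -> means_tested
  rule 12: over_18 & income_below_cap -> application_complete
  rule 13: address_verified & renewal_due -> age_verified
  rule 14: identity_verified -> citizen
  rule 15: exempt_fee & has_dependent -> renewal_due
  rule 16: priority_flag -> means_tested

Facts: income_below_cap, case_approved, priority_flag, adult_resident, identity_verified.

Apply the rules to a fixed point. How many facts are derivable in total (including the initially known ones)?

15

Round 1: rule 3 [identity_verified & income_below_cap -> household_head]; rule 6 [case_approved & income_below_cap -> eligible_subsidy]; rule 14 [identity_verified -> citizen]; rule 16 [priority_flag -> means_tested]. New: household_head, eligible_subsidy, citizen, means_tested.
Round 2: rule 2 [household_head & priority_flag -> has_dependent]; rule 5 [eligible_subsidy & income_below_cap -> exempt_fee]. New: has_dependent, exempt_fee.
Round 3: rule 8 [has_dependent -> tax_filed]; rule 15 [exempt_fee & has_dependent -> renewal_due]. New: tax_filed, renewal_due.
Round 4: rule 9 [renewal_due & means_tested -> has_valid_id]. New: has_valid_id.
Round 5: rule 4 [has_valid_id -> cond_3]. New: cond_3.
Closure: {adult_resident, case_approved, citizen, cond_3, eligible_subsidy, exempt_fee, has_dependent, has_valid_id, household_head, identity_verified, income_below_cap, means_tested, priority_flag, renewal_due, tax_filed} — 15 facts.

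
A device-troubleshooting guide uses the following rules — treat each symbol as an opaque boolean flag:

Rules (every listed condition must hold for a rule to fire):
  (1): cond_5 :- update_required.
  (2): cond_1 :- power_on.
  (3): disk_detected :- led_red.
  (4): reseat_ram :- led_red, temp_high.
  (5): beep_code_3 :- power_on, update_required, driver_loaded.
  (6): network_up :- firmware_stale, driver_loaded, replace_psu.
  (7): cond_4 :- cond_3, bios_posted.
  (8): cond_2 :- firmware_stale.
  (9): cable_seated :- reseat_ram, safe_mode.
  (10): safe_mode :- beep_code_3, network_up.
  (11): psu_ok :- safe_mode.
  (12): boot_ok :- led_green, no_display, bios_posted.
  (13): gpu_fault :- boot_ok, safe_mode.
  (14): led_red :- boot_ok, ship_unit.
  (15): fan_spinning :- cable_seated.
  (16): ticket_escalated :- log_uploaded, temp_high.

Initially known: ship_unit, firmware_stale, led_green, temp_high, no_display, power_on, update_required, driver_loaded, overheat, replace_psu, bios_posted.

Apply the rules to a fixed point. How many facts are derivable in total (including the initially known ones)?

Round 1 fires (1), (2), (5), (6), (8), (12), giving cond_5, cond_1, beep_code_3, network_up, cond_2, boot_ok.
Round 2 fires (10), (14), giving safe_mode, led_red.
Round 3 fires (3), (4), (11), (13), giving disk_detected, reseat_ram, psu_ok, gpu_fault.
Round 4 fires (9), giving cable_seated.
Round 5 fires (15), giving fan_spinning.
Closure: {beep_code_3, bios_posted, boot_ok, cable_seated, cond_1, cond_2, cond_5, disk_detected, driver_loaded, fan_spinning, firmware_stale, gpu_fault, led_green, led_red, network_up, no_display, overheat, power_on, psu_ok, replace_psu, reseat_ram, safe_mode, ship_unit, temp_high, update_required} — 25 facts.

25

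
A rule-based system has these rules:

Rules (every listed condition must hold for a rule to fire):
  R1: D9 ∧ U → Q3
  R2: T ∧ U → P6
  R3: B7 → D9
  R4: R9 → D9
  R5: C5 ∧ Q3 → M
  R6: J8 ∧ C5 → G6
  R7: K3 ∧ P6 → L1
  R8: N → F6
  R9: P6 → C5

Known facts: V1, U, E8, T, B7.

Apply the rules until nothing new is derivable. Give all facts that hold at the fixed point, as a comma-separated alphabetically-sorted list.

Round 1: R2 [T ∧ U → P6]; R3 [B7 → D9]. Adds P6, D9.
Round 2: R1 [D9 ∧ U → Q3]; R9 [P6 → C5]. Adds Q3, C5.
Round 3: R5 [C5 ∧ Q3 → M]. Adds M.

B7, C5, D9, E8, M, P6, Q3, T, U, V1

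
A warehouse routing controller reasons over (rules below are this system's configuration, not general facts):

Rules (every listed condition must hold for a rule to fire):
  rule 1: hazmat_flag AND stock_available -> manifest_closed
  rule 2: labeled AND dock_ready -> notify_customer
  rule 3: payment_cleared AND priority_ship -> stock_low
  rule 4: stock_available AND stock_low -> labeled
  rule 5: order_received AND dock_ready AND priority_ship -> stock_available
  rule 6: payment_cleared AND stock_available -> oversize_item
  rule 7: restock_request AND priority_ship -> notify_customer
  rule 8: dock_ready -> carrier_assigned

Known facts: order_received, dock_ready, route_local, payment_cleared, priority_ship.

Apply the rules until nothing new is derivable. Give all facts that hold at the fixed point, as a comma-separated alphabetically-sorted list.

Round 1 — rule 3, rule 5, rule 8, derive stock_low, stock_available, carrier_assigned.
Round 2 — rule 4, rule 6, derive labeled, oversize_item.
Round 3 — rule 2, derive notify_customer.

carrier_assigned, dock_ready, labeled, notify_customer, order_received, oversize_item, payment_cleared, priority_ship, route_local, stock_available, stock_low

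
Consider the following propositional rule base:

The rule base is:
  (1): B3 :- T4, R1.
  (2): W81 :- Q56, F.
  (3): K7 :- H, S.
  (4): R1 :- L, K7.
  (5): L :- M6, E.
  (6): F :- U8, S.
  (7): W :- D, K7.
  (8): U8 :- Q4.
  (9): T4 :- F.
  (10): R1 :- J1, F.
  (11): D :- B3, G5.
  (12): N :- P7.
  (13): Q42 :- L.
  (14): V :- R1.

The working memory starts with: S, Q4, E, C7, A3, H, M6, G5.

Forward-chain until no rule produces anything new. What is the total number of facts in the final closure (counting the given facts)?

Round 1: (3) [K7 :- H, S.]; (5) [L :- M6, E.]; (8) [U8 :- Q4.]. Adds K7, L, U8.
Round 2: (4) [R1 :- L, K7.]; (6) [F :- U8, S.]; (13) [Q42 :- L.]. Adds R1, F, Q42.
Round 3: (9) [T4 :- F.]; (14) [V :- R1.]. Adds T4, V.
Round 4: (1) [B3 :- T4, R1.]. Adds B3.
Round 5: (11) [D :- B3, G5.]. Adds D.
Round 6: (7) [W :- D, K7.]. Adds W.
Closure: {A3, B3, C7, D, E, F, G5, H, K7, L, M6, Q4, Q42, R1, S, T4, U8, V, W} — 19 facts.

19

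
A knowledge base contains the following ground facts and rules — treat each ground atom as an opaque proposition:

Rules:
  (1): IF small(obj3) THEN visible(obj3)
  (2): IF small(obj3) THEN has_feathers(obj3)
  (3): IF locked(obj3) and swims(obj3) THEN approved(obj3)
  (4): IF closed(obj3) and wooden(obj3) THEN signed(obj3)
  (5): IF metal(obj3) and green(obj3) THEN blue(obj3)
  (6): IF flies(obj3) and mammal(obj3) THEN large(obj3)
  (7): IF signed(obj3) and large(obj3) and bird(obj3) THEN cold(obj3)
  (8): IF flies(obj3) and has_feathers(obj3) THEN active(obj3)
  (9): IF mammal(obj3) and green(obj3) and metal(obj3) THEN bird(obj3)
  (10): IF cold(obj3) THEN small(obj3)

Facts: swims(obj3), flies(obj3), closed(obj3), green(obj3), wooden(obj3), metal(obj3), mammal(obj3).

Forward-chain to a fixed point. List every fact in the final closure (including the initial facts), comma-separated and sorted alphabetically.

active(obj3), bird(obj3), blue(obj3), closed(obj3), cold(obj3), flies(obj3), green(obj3), has_feathers(obj3), large(obj3), mammal(obj3), metal(obj3), signed(obj3), small(obj3), swims(obj3), visible(obj3), wooden(obj3)

Round 1 — (4), (5), (6), (9), derive signed(obj3), blue(obj3), large(obj3), bird(obj3).
Round 2 — (7), derive cold(obj3).
Round 3 — (10), derive small(obj3).
Round 4 — (1), (2), derive visible(obj3), has_feathers(obj3).
Round 5 — (8), derive active(obj3).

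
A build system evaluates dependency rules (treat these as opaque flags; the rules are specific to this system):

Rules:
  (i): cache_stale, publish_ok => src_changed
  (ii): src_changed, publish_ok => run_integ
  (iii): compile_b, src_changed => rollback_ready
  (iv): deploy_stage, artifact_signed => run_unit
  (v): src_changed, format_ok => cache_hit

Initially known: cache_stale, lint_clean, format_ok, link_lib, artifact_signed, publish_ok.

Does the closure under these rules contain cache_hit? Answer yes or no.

Round 1: (i) [cache_stale, publish_ok => src_changed]. New: src_changed.
Round 2: (ii) [src_changed, publish_ok => run_integ]; (v) [src_changed, format_ok => cache_hit]. New: run_integ, cache_hit.
cache_hit appears in round 2, so it is derivable.

yes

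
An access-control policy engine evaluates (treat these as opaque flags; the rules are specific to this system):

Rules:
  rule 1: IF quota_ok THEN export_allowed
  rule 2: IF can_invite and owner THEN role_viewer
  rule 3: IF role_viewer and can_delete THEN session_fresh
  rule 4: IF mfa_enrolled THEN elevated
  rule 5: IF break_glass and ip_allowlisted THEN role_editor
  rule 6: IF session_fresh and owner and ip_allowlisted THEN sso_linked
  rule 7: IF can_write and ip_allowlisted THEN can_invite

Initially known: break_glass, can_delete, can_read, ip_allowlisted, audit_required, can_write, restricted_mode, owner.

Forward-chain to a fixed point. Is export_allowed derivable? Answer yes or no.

no

Round 1: rule 5 [IF break_glass and ip_allowlisted THEN role_editor]; rule 7 [IF can_write and ip_allowlisted THEN can_invite]. New: role_editor, can_invite.
Round 2: rule 2 [IF can_invite and owner THEN role_viewer]. New: role_viewer.
Round 3: rule 3 [IF role_viewer and can_delete THEN session_fresh]. New: session_fresh.
Round 4: rule 6 [IF session_fresh and owner and ip_allowlisted THEN sso_linked]. New: sso_linked.
Fixed point reached. export_allowed is concluded only by rule 1; rule 1 needs quota_ok (never derived).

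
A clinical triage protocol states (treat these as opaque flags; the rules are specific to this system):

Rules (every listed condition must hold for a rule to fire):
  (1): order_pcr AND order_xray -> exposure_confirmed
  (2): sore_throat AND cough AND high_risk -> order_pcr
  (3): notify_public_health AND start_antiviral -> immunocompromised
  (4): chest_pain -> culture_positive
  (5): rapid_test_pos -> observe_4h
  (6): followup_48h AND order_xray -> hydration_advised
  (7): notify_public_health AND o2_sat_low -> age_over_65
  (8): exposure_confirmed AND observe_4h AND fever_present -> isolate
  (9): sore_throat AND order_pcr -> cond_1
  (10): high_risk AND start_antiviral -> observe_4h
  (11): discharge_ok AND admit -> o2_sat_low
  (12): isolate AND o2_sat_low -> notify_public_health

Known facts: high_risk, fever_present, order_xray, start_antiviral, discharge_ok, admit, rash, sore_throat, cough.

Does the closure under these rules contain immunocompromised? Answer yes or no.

Round 1 — (2), (10), (11), derive order_pcr, observe_4h, o2_sat_low.
Round 2 — (1), (9), derive exposure_confirmed, cond_1.
Round 3 — (8), derive isolate.
Round 4 — (12), derive notify_public_health.
Round 5 — (3), (7), derive immunocompromised, age_over_65.
immunocompromised appears in round 5, so it is derivable.

yes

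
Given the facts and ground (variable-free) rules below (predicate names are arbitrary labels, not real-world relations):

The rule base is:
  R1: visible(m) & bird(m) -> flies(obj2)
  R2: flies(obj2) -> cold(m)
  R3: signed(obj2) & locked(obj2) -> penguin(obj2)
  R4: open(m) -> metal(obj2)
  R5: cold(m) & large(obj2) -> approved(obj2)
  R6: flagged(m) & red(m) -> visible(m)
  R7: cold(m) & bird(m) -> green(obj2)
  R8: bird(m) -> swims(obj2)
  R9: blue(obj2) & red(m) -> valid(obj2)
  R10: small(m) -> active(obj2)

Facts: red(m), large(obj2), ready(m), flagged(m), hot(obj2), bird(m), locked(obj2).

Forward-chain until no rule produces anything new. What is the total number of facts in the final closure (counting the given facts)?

13

Round 1 — R6, R8, derive visible(m), swims(obj2).
Round 2 — R1, derive flies(obj2).
Round 3 — R2, derive cold(m).
Round 4 — R5, R7, derive approved(obj2), green(obj2).
Closure: {approved(obj2), bird(m), cold(m), flagged(m), flies(obj2), green(obj2), hot(obj2), large(obj2), locked(obj2), ready(m), red(m), swims(obj2), visible(m)} — 13 facts.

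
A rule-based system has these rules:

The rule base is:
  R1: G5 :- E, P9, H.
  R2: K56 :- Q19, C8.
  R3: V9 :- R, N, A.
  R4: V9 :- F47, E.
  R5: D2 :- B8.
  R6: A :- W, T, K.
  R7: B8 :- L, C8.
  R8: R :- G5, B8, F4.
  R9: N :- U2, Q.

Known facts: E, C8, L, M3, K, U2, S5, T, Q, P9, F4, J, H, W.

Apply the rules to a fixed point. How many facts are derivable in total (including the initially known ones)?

[1] R1 [G5 :- E, P9, H.]; R6 [A :- W, T, K.]; R7 [B8 :- L, C8.]; R9 [N :- U2, Q.]. ⇒ new: G5, A, B8, N.
[2] R5 [D2 :- B8.]; R8 [R :- G5, B8, F4.]. ⇒ new: D2, R.
[3] R3 [V9 :- R, N, A.]. ⇒ new: V9.
Closure: {A, B8, C8, D2, E, F4, G5, H, J, K, L, M3, N, P9, Q, R, S5, T, U2, V9, W} — 21 facts.

21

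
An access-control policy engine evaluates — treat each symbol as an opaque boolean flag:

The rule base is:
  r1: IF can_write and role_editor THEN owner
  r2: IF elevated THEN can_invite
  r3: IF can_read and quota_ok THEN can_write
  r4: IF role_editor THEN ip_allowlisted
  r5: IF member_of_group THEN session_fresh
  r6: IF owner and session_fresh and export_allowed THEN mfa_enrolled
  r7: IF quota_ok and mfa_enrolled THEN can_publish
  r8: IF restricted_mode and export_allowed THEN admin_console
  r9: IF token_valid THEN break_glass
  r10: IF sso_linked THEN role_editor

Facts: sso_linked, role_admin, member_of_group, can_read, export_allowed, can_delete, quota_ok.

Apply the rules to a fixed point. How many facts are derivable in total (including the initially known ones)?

14

Round 1: r3 [IF can_read and quota_ok THEN can_write]; r5 [IF member_of_group THEN session_fresh]; r10 [IF sso_linked THEN role_editor]. Adds can_write, session_fresh, role_editor.
Round 2: r1 [IF can_write and role_editor THEN owner]; r4 [IF role_editor THEN ip_allowlisted]. Adds owner, ip_allowlisted.
Round 3: r6 [IF owner and session_fresh and export_allowed THEN mfa_enrolled]. Adds mfa_enrolled.
Round 4: r7 [IF quota_ok and mfa_enrolled THEN can_publish]. Adds can_publish.
Closure: {can_delete, can_publish, can_read, can_write, export_allowed, ip_allowlisted, member_of_group, mfa_enrolled, owner, quota_ok, role_admin, role_editor, session_fresh, sso_linked} — 14 facts.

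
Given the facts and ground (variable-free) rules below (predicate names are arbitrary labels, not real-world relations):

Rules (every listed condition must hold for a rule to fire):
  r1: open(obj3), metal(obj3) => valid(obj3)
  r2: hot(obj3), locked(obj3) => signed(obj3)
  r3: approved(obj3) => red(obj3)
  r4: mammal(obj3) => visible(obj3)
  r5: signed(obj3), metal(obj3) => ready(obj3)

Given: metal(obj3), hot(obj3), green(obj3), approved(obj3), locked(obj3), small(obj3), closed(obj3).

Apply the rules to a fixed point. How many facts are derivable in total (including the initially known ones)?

[1] r2 [hot(obj3), locked(obj3) => signed(obj3)]; r3 [approved(obj3) => red(obj3)]. ⇒ new: signed(obj3), red(obj3).
[2] r5 [signed(obj3), metal(obj3) => ready(obj3)]. ⇒ new: ready(obj3).
Closure: {approved(obj3), closed(obj3), green(obj3), hot(obj3), locked(obj3), metal(obj3), ready(obj3), red(obj3), signed(obj3), small(obj3)} — 10 facts.

10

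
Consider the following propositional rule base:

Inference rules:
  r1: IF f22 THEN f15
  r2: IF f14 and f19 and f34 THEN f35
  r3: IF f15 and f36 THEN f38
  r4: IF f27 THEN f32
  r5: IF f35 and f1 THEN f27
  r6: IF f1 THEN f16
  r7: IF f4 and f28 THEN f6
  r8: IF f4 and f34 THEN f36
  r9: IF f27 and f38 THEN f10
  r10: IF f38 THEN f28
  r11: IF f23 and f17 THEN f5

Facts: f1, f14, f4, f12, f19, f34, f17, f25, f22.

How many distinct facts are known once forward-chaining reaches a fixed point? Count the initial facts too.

19

Round 1: r1 [IF f22 THEN f15]; r2 [IF f14 and f19 and f34 THEN f35]; r6 [IF f1 THEN f16]; r8 [IF f4 and f34 THEN f36]. New: f15, f35, f16, f36.
Round 2: r3 [IF f15 and f36 THEN f38]; r5 [IF f35 and f1 THEN f27]. New: f38, f27.
Round 3: r4 [IF f27 THEN f32]; r9 [IF f27 and f38 THEN f10]; r10 [IF f38 THEN f28]. New: f32, f10, f28.
Round 4: r7 [IF f4 and f28 THEN f6]. New: f6.
Closure: {f1, f10, f12, f14, f15, f16, f17, f19, f22, f25, f27, f28, f32, f34, f35, f36, f38, f4, f6} — 19 facts.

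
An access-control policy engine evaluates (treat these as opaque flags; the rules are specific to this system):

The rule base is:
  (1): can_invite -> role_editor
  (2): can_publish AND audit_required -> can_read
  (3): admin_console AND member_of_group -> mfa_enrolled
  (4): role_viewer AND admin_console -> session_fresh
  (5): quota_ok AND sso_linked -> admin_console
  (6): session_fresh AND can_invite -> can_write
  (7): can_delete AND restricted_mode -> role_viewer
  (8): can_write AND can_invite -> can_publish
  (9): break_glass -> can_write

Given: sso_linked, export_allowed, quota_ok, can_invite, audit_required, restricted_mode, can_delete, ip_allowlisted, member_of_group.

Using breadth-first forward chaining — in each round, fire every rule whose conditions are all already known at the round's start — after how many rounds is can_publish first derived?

Round 1 fires (1), (5), (7), giving role_editor, admin_console, role_viewer.
Round 2 fires (3), (4), giving mfa_enrolled, session_fresh.
Round 3 fires (6), giving can_write.
Round 4 fires (8), giving can_publish.
can_publish first appears in round 4.

4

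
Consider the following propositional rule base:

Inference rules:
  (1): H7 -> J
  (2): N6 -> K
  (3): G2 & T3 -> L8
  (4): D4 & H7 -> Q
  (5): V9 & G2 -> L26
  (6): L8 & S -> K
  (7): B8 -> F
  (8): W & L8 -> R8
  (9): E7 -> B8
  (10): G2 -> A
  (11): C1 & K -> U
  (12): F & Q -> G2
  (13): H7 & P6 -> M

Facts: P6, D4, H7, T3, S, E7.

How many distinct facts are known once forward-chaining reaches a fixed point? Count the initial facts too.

[1] (1) [H7 -> J]; (4) [D4 & H7 -> Q]; (9) [E7 -> B8]; (13) [H7 & P6 -> M]. ⇒ new: J, Q, B8, M.
[2] (7) [B8 -> F]. ⇒ new: F.
[3] (12) [F & Q -> G2]. ⇒ new: G2.
[4] (3) [G2 & T3 -> L8]; (10) [G2 -> A]. ⇒ new: L8, A.
[5] (6) [L8 & S -> K]. ⇒ new: K.
Closure: {A, B8, D4, E7, F, G2, H7, J, K, L8, M, P6, Q, S, T3} — 15 facts.

15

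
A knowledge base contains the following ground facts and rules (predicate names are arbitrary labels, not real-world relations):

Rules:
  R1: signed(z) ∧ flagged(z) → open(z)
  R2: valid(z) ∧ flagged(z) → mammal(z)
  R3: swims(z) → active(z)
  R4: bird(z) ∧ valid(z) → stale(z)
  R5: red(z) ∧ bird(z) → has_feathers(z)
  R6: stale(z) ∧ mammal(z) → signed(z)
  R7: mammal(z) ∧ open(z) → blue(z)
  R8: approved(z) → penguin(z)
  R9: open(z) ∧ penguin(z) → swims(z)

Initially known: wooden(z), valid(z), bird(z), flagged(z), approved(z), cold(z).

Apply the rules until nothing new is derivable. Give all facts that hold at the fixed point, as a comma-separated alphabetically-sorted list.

active(z), approved(z), bird(z), blue(z), cold(z), flagged(z), mammal(z), open(z), penguin(z), signed(z), stale(z), swims(z), valid(z), wooden(z)

Round 1 — R2, R4, R8, derive mammal(z), stale(z), penguin(z).
Round 2 — R6, derive signed(z).
Round 3 — R1, derive open(z).
Round 4 — R7, R9, derive blue(z), swims(z).
Round 5 — R3, derive active(z).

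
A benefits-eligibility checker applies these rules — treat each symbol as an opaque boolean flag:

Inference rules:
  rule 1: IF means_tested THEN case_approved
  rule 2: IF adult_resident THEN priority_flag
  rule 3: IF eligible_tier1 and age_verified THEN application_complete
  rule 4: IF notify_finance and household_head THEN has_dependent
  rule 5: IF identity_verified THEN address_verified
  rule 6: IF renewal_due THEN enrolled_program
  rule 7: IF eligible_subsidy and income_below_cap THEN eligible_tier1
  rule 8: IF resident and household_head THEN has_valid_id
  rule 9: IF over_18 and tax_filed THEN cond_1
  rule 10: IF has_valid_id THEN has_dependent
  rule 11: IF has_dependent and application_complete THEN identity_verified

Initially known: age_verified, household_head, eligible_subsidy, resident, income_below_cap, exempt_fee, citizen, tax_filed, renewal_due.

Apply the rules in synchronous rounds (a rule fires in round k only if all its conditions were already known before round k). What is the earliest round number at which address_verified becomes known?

Round 1 fires rule 6, rule 7, rule 8, giving enrolled_program, eligible_tier1, has_valid_id.
Round 2 fires rule 3, rule 10, giving application_complete, has_dependent.
Round 3 fires rule 11, giving identity_verified.
Round 4 fires rule 5, giving address_verified.
address_verified first appears in round 4.

4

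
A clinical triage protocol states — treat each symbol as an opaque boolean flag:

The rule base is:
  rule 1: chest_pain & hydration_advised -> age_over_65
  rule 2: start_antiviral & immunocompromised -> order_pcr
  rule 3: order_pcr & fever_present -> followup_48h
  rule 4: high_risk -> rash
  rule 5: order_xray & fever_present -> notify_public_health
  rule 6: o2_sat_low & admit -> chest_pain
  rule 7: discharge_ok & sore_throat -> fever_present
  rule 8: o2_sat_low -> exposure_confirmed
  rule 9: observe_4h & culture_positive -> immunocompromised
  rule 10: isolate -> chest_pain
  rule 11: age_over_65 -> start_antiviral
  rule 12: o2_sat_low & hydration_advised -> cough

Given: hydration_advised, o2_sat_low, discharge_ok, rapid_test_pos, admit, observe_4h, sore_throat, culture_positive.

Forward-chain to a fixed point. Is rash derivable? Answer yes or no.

Round 1: rule 6 [o2_sat_low & admit -> chest_pain]; rule 7 [discharge_ok & sore_throat -> fever_present]; rule 8 [o2_sat_low -> exposure_confirmed]; rule 9 [observe_4h & culture_positive -> immunocompromised]; rule 12 [o2_sat_low & hydration_advised -> cough]. Adds chest_pain, fever_present, exposure_confirmed, immunocompromised, cough.
Round 2: rule 1 [chest_pain & hydration_advised -> age_over_65]. Adds age_over_65.
Round 3: rule 11 [age_over_65 -> start_antiviral]. Adds start_antiviral.
Round 4: rule 2 [start_antiviral & immunocompromised -> order_pcr]. Adds order_pcr.
Round 5: rule 3 [order_pcr & fever_present -> followup_48h]. Adds followup_48h.
Fixed point reached. rash is concluded only by rule 4; rule 4 needs high_risk (never derived).

no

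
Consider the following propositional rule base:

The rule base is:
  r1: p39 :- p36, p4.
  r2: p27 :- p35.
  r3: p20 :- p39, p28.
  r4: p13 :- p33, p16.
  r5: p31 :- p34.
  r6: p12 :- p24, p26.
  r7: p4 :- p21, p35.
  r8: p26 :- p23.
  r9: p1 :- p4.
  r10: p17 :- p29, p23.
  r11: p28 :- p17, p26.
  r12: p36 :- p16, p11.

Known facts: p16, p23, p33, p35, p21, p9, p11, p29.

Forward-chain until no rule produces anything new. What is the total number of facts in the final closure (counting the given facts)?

Round 1: r2 [p27 :- p35.]; r4 [p13 :- p33, p16.]; r7 [p4 :- p21, p35.]; r8 [p26 :- p23.]; r10 [p17 :- p29, p23.]; r12 [p36 :- p16, p11.]. New: p27, p13, p4, p26, p17, p36.
Round 2: r1 [p39 :- p36, p4.]; r9 [p1 :- p4.]; r11 [p28 :- p17, p26.]. New: p39, p1, p28.
Round 3: r3 [p20 :- p39, p28.]. New: p20.
Closure: {p1, p11, p13, p16, p17, p20, p21, p23, p26, p27, p28, p29, p33, p35, p36, p39, p4, p9} — 18 facts.

18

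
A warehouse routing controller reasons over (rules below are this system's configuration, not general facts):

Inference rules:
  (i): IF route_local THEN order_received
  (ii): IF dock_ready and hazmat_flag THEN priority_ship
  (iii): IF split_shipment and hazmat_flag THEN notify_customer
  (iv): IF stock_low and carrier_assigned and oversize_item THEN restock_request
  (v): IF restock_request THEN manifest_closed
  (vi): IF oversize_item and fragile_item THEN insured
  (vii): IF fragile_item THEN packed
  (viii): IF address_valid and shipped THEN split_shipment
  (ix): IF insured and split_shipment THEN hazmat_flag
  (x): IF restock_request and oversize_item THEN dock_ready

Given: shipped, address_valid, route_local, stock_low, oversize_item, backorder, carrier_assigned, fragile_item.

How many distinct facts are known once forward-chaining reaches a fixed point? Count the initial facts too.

Round 1 fires (i), (iv), (vi), (vii), (viii), giving order_received, restock_request, insured, packed, split_shipment.
Round 2 fires (v), (ix), (x), giving manifest_closed, hazmat_flag, dock_ready.
Round 3 fires (ii), (iii), giving priority_ship, notify_customer.
Closure: {address_valid, backorder, carrier_assigned, dock_ready, fragile_item, hazmat_flag, insured, manifest_closed, notify_customer, order_received, oversize_item, packed, priority_ship, restock_request, route_local, shipped, split_shipment, stock_low} — 18 facts.

18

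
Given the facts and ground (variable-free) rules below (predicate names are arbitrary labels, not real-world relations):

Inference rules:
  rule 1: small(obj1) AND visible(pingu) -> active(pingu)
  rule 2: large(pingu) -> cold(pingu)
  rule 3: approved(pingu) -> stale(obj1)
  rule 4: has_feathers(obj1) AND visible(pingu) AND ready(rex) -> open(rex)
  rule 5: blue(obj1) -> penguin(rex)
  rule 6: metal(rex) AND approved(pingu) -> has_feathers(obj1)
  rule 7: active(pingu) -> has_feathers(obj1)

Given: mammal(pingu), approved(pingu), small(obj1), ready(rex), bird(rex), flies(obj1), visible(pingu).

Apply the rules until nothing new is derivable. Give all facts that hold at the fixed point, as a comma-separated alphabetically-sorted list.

Round 1 — rule 1, rule 3, derive active(pingu), stale(obj1).
Round 2 — rule 7, derive has_feathers(obj1).
Round 3 — rule 4, derive open(rex).

active(pingu), approved(pingu), bird(rex), flies(obj1), has_feathers(obj1), mammal(pingu), open(rex), ready(rex), small(obj1), stale(obj1), visible(pingu)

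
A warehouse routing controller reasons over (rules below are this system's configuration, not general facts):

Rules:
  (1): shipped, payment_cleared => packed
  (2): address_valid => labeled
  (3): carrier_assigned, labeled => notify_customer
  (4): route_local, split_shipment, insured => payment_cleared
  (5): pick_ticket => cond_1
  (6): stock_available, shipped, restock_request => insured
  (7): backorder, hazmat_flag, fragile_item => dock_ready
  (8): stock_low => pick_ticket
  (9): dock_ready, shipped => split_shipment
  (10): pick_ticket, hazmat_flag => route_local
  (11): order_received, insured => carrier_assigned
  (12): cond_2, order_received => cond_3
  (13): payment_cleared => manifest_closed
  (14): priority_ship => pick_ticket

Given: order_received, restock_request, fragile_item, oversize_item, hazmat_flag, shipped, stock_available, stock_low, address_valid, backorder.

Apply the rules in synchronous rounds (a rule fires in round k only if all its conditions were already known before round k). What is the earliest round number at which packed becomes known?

Round 1: (2) [address_valid => labeled]; (6) [stock_available, shipped, restock_request => insured]; (7) [backorder, hazmat_flag, fragile_item => dock_ready]; (8) [stock_low => pick_ticket]. Adds labeled, insured, dock_ready, pick_ticket.
Round 2: (5) [pick_ticket => cond_1]; (9) [dock_ready, shipped => split_shipment]; (10) [pick_ticket, hazmat_flag => route_local]; (11) [order_received, insured => carrier_assigned]. Adds cond_1, split_shipment, route_local, carrier_assigned.
Round 3: (3) [carrier_assigned, labeled => notify_customer]; (4) [route_local, split_shipment, insured => payment_cleared]. Adds notify_customer, payment_cleared.
Round 4: (1) [shipped, payment_cleared => packed]; (13) [payment_cleared => manifest_closed]. Adds packed, manifest_closed.
packed first appears in round 4.

4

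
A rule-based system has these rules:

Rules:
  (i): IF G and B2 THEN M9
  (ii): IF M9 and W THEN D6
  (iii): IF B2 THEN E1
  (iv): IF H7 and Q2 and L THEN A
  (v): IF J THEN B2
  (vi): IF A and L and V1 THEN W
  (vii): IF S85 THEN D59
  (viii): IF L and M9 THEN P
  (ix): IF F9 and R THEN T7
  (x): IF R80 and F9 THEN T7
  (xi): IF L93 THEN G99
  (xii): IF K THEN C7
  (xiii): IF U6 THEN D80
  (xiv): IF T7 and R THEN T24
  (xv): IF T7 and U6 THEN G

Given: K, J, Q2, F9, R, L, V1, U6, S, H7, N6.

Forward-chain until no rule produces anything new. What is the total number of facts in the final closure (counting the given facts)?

23

Round 1 fires (iv), (v), (ix), (xii), (xiii), giving A, B2, T7, C7, D80.
Round 2 fires (iii), (vi), (xiv), (xv), giving E1, W, T24, G.
Round 3 fires (i), giving M9.
Round 4 fires (ii), (viii), giving D6, P.
Closure: {A, B2, C7, D6, D80, E1, F9, G, H7, J, K, L, M9, N6, P, Q2, R, S, T24, T7, U6, V1, W} — 23 facts.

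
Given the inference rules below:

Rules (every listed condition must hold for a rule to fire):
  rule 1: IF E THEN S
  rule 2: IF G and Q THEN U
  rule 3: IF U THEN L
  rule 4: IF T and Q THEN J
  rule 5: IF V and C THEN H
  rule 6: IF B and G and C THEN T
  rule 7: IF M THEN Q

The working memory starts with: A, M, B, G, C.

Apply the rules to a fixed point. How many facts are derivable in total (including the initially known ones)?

[1] rule 6 [IF B and G and C THEN T]; rule 7 [IF M THEN Q]. ⇒ new: T, Q.
[2] rule 2 [IF G and Q THEN U]; rule 4 [IF T and Q THEN J]. ⇒ new: U, J.
[3] rule 3 [IF U THEN L]. ⇒ new: L.
Closure: {A, B, C, G, J, L, M, Q, T, U} — 10 facts.

10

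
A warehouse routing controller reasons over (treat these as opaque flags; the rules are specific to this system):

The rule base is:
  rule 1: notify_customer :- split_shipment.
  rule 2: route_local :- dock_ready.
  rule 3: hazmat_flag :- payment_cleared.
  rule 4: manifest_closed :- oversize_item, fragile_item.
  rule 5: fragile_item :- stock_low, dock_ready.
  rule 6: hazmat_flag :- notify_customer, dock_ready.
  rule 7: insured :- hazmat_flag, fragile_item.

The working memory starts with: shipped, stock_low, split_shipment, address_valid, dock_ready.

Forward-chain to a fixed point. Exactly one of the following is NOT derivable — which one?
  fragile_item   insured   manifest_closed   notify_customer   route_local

Round 1 — rule 1, rule 2, rule 5, derive notify_customer, route_local, fragile_item.
Round 2 — rule 6, derive hazmat_flag.
Round 3 — rule 7, derive insured.
Derived: fragile_item (round 1), route_local (round 1), notify_customer (round 1), insured (round 3). manifest_closed never appears in any round.

manifest_closed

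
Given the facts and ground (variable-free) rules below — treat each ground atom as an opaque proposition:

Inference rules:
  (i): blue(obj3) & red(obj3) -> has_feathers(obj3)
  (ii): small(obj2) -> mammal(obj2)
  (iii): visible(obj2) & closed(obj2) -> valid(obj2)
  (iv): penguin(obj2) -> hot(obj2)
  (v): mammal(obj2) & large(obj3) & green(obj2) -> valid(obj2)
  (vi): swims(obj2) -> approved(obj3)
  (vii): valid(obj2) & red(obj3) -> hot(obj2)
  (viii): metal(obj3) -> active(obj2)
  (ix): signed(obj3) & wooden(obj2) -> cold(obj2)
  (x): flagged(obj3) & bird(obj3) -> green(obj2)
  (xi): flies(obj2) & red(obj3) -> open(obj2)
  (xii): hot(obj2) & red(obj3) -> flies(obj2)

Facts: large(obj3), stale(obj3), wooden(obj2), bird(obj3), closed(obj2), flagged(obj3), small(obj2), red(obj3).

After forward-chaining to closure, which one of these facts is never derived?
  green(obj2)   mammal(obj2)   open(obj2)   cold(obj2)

cold(obj2)

Round 1: (ii) [small(obj2) -> mammal(obj2)]; (x) [flagged(obj3) & bird(obj3) -> green(obj2)]. New: mammal(obj2), green(obj2).
Round 2: (v) [mammal(obj2) & large(obj3) & green(obj2) -> valid(obj2)]. New: valid(obj2).
Round 3: (vii) [valid(obj2) & red(obj3) -> hot(obj2)]. New: hot(obj2).
Round 4: (xii) [hot(obj2) & red(obj3) -> flies(obj2)]. New: flies(obj2).
Round 5: (xi) [flies(obj2) & red(obj3) -> open(obj2)]. New: open(obj2).
Derived: green(obj2) (round 1), open(obj2) (round 5), mammal(obj2) (round 1). cold(obj2) never appears in any round.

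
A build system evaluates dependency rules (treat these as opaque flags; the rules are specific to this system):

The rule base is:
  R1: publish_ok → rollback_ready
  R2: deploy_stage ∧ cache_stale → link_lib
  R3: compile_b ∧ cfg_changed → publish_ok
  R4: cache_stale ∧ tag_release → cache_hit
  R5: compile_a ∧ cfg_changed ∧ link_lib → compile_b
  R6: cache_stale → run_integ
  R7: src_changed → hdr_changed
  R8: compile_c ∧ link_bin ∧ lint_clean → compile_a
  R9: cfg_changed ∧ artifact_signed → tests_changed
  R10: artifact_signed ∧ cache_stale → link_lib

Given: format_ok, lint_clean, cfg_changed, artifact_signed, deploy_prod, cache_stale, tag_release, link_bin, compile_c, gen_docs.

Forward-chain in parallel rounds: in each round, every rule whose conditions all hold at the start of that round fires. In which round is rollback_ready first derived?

4

Round 1 — R4, R6, R8, R9, R10, derive cache_hit, run_integ, compile_a, tests_changed, link_lib.
Round 2 — R5, derive compile_b.
Round 3 — R3, derive publish_ok.
Round 4 — R1, derive rollback_ready.
rollback_ready first appears in round 4.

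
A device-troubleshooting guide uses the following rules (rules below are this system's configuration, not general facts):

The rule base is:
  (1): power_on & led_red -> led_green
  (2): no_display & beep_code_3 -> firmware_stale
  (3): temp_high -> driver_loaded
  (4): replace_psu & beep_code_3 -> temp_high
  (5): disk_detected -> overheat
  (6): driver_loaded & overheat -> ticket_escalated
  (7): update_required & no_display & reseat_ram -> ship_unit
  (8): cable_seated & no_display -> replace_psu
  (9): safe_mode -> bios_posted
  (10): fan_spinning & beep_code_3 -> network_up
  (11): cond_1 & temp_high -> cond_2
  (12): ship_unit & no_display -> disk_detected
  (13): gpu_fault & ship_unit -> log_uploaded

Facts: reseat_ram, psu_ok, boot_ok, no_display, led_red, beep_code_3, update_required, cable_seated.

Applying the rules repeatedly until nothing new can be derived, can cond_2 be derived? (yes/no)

no

Round 1: (2) [no_display & beep_code_3 -> firmware_stale]; (7) [update_required & no_display & reseat_ram -> ship_unit]; (8) [cable_seated & no_display -> replace_psu]. New: firmware_stale, ship_unit, replace_psu.
Round 2: (4) [replace_psu & beep_code_3 -> temp_high]; (12) [ship_unit & no_display -> disk_detected]. New: temp_high, disk_detected.
Round 3: (3) [temp_high -> driver_loaded]; (5) [disk_detected -> overheat]. New: driver_loaded, overheat.
Round 4: (6) [driver_loaded & overheat -> ticket_escalated]. New: ticket_escalated.
Fixed point reached. cond_2 is concluded only by (11); (11) needs cond_1 (never derived).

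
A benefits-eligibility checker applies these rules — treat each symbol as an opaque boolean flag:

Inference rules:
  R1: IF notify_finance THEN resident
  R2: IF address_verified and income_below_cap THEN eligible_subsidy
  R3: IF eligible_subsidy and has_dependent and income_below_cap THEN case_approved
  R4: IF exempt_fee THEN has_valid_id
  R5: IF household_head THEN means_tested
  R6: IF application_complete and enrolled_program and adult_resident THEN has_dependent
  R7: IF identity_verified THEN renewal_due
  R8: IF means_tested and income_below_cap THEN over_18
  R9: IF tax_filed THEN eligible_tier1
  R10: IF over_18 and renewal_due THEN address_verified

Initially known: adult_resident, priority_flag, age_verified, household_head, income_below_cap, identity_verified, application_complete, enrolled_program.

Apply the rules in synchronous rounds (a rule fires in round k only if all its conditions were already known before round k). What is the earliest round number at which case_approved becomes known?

5

Round 1 — R5, R6, R7, derive means_tested, has_dependent, renewal_due.
Round 2 — R8, derive over_18.
Round 3 — R10, derive address_verified.
Round 4 — R2, derive eligible_subsidy.
Round 5 — R3, derive case_approved.
case_approved first appears in round 5.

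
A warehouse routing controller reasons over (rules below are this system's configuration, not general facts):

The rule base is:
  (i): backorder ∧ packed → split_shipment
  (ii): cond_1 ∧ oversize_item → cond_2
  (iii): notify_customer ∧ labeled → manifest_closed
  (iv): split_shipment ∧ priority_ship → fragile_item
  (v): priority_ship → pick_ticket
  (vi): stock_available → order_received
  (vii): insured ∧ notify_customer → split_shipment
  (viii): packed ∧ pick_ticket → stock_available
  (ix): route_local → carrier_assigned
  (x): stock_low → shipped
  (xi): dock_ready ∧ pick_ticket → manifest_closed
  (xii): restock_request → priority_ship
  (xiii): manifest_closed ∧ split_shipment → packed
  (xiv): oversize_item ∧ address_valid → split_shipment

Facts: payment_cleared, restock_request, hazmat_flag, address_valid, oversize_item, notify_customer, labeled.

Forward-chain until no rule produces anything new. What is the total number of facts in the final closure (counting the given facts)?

15

[1] (iii) [notify_customer ∧ labeled → manifest_closed]; (xii) [restock_request → priority_ship]; (xiv) [oversize_item ∧ address_valid → split_shipment]. ⇒ new: manifest_closed, priority_ship, split_shipment.
[2] (iv) [split_shipment ∧ priority_ship → fragile_item]; (v) [priority_ship → pick_ticket]; (xiii) [manifest_closed ∧ split_shipment → packed]. ⇒ new: fragile_item, pick_ticket, packed.
[3] (viii) [packed ∧ pick_ticket → stock_available]. ⇒ new: stock_available.
[4] (vi) [stock_available → order_received]. ⇒ new: order_received.
Closure: {address_valid, fragile_item, hazmat_flag, labeled, manifest_closed, notify_customer, order_received, oversize_item, packed, payment_cleared, pick_ticket, priority_ship, restock_request, split_shipment, stock_available} — 15 facts.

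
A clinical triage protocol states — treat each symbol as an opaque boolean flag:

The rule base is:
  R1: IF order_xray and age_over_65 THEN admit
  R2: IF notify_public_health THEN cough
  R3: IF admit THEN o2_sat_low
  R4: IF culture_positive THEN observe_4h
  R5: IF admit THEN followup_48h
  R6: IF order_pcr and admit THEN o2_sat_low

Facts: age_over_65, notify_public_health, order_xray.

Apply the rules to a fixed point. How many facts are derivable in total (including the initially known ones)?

7

Round 1 — R1, R2, derive admit, cough.
Round 2 — R3, R5, derive o2_sat_low, followup_48h.
Closure: {admit, age_over_65, cough, followup_48h, notify_public_health, o2_sat_low, order_xray} — 7 facts.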